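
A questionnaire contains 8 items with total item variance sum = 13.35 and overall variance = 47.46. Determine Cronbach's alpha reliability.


alpha = (k/(k-1)) * (1 - sum(si^2)/s_total^2)
= (8/7) * (1 - 13.35/47.46)
alpha = 0.8214

0.8214


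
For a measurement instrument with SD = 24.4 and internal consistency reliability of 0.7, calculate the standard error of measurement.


SEM = SD * sqrt(1 - rxx)
SEM = 24.4 * sqrt(1 - 0.7)
SEM = 24.4 * sqrt(0.3) = 24.4 * 0.547723
SEM = 13.3644

13.3644


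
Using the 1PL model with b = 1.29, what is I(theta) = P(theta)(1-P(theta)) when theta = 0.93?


P = 1/(1+exp(-(0.93-1.29))) = 0.411
I = P*(1-P) = 0.411 * 0.589
I = 0.2421

0.2421


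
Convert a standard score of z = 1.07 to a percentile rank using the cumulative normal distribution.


CDF(z) = 0.5 * (1 + erf(z/sqrt(2)))
erf(0.7566) = 0.7154
CDF = 0.8577
Percentile rank = 0.8577 * 100 = 85.77

85.77


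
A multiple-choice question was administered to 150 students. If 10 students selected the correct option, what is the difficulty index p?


Item difficulty p = number correct / total examinees
p = 10 / 150
p = 0.0667

0.0667


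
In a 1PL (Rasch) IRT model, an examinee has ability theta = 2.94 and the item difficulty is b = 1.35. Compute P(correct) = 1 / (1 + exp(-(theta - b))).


theta - b = 2.94 - 1.35 = 1.59
exp(-(theta - b)) = exp(-1.59) = 0.2039
P = 1 / (1 + 0.2039)
P = 0.8306

0.8306


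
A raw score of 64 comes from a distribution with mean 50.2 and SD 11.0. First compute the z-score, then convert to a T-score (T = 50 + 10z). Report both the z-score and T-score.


z = (X - mean) / SD = (64 - 50.2) / 11.0
z = 13.8 / 11.0
z = 1.2545
T-score = T = 50 + 10z
Carry z at full precision (z = 13.8 / 11.0) into the conversion:
T-score = 50 + 10 * (13.8 / 11.0) = 50 + 138 / 11.0
T-score = 50 + 12.5455
T-score = 62.5455

62.5455


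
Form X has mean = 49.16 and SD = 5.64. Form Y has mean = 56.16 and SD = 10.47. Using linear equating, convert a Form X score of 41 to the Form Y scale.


slope = SD_Y / SD_X = 10.47 / 5.64 ~ 1.8564
intercept = mean_Y - slope * mean_X = 56.16 - (10.47 / 5.64) * 49.16 ~ -35.0998
Y = slope * X + intercept. To avoid rounding drift from the rounded slope/intercept, evaluate the equivalent form Y = mean_Y + SD_Y * (X - mean_X) / SD_X at full precision:
Y = 56.16 + 10.47 * (41 - 49.16) / 5.64
Y = 56.16 - 10.47 * 8.16 / 5.64
Y = 56.16 - 85.4352 / 5.64
Y = 56.16 - 15.1481
Y = 41.0119

41.0119


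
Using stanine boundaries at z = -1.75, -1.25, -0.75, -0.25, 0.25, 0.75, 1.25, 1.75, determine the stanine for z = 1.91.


Stanine boundaries: [-1.75, -1.25, -0.75, -0.25, 0.25, 0.75, 1.25, 1.75]
z = 1.91
Check each boundary:
  z >= -1.75 -> could be stanine 2
  z >= -1.25 -> could be stanine 3
  z >= -0.75 -> could be stanine 4
  z >= -0.25 -> could be stanine 5
  z >= 0.25 -> could be stanine 6
  z >= 0.75 -> could be stanine 7
  z >= 1.25 -> could be stanine 8
  z >= 1.75 -> could be stanine 9
Highest qualifying boundary gives stanine = 9

9


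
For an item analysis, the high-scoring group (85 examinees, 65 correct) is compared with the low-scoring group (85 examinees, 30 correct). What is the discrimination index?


p_upper = 65/85 = 0.7647
p_lower = 30/85 = 0.3529
D = 0.7647 - 0.3529 = 0.4118

0.4118


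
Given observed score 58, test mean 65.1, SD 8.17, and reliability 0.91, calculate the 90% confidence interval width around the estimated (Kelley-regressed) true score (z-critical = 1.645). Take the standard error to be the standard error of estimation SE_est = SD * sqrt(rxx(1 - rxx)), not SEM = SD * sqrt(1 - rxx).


True score estimate = 0.91*58 + 0.09*65.1 = 58.639
SE_est = SD * sqrt(rxx * (1 - rxx)) = 8.17 * sqrt(0.91 * 0.09) = 8.17 * sqrt(0.0819) = 2.338105
CI = T_est +/- z * SE_est, so width = 2 * z * SE_est = 2 * 1.645 * 2.338105
Width = 7.6924

7.6924


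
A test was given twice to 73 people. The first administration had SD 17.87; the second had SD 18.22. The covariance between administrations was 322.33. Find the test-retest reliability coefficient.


r = cov(X,Y) / (SD_X * SD_Y)
r = 322.33 / (17.87 * 18.22)
r = 322.33 / 325.5914
r = 0.99

0.99


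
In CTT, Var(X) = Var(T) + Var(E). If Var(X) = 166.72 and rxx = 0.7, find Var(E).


var_true = rxx * var_obs = 0.7 * 166.72 = 116.704
var_error = var_obs - var_true
var_error = 166.72 - 116.704
var_error = 50.016

50.016


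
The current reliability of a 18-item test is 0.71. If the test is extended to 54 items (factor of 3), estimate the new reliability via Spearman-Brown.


r_new = (n * rxx) / (1 + (n-1) * rxx)
r_new = (3 * 0.71) / (1 + 2 * 0.71)
r_new = 2.13 / 2.42
r_new = 0.8802

0.8802


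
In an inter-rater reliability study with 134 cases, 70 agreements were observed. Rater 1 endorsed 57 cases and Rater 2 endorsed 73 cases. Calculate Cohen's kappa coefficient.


P_o = 70/134 = 0.522388
P_e = (57*73 + 77*61) / 17956 = 0.493317
kappa = (P_o - P_e) / (1 - P_e)
kappa = (0.522388 - 0.493317) / (1 - 0.493317)
kappa = 0.0574

0.0574


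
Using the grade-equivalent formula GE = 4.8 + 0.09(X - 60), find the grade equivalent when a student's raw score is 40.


raw - median = 40 - 60 = -20
slope * diff = 0.09 * -20 = -1.8
GE = 4.8 + -1.8
GE = 3.0

3.0


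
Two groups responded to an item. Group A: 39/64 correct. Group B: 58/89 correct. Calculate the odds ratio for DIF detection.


Odds_A = 39/25 = 1.56
Odds_B = 58/31 = 1.871
OR = Odds_A / Odds_B = 1.56 / 1.871
Exactly, OR = (39 * 31) / (25 * 58) = 1209 / 1450
OR = 0.8338

0.8338


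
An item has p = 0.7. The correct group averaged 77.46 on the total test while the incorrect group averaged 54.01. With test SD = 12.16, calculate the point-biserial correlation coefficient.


q = 1 - p = 0.3
rpb = ((M1 - M0) / SD) * sqrt(p * q)
rpb = ((77.46 - 54.01) / 12.16) * sqrt(0.7 * 0.3)
rpb = 0.8837

0.8837


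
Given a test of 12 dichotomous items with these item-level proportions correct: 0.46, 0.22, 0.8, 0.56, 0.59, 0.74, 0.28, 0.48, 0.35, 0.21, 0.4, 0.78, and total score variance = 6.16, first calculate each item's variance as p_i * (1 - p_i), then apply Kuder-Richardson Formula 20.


For each item, compute p_i * q_i:
  Item 1: 0.46 * 0.54 = 0.2484
  Item 2: 0.22 * 0.78 = 0.1716
  Item 3: 0.8 * 0.2 = 0.16
  Item 4: 0.56 * 0.44 = 0.2464
  Item 5: 0.59 * 0.41 = 0.2419
  Item 6: 0.74 * 0.26 = 0.1924
  Item 7: 0.28 * 0.72 = 0.2016
  Item 8: 0.48 * 0.52 = 0.2496
  Item 9: 0.35 * 0.65 = 0.2275
  Item 10: 0.21 * 0.79 = 0.1659
  Item 11: 0.4 * 0.6 = 0.24
  Item 12: 0.78 * 0.22 = 0.1716
Sum(p_i * q_i) = 0.2484 + 0.1716 + 0.16 + 0.2464 + 0.2419 + 0.1924 + 0.2016 + 0.2496 + 0.2275 + 0.1659 + 0.24 + 0.1716 = 2.5169
KR-20 = (k/(k-1)) * (1 - Sum(p_i*q_i) / Var_total)
= (12/11) * (1 - 2.5169/6.16)
= 1.0909 * 0.5914
KR-20 = 0.6452

0.6452


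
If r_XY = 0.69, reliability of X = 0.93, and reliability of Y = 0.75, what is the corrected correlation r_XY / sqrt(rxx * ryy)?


r_corrected = rxy / sqrt(rxx * ryy)
= 0.69 / sqrt(0.93 * 0.75)
= 0.69 / sqrt(0.6975)
= 0.69 / 0.835165
r_corrected = 0.8262

0.8262


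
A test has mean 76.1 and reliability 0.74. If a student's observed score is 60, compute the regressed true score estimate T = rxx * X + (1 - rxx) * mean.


T_est = rxx * X + (1 - rxx) * mean
T_est = 0.74 * 60 + 0.26 * 76.1
T_est = 44.4 + 19.786
T_est = 64.186

64.186


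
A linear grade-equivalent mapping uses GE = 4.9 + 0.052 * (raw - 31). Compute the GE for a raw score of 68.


raw - median = 68 - 31 = 37
slope * diff = 0.052 * 37 = 1.924
GE = 4.9 + 1.924
GE = 6.824

6.824


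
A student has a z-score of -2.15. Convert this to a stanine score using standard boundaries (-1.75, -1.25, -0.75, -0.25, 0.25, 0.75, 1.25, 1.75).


Stanine boundaries: [-1.75, -1.25, -0.75, -0.25, 0.25, 0.75, 1.25, 1.75]
z = -2.15
Check each boundary:
  z < -1.75
  z < -1.25
  z < -0.75
  z < -0.25
  z < 0.25
  z < 0.75
  z < 1.25
  z < 1.75
Highest qualifying boundary gives stanine = 1

1


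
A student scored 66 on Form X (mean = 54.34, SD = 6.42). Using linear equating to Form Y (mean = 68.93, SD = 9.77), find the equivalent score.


slope = SD_Y / SD_X = 9.77 / 6.42 ~ 1.5218
intercept = mean_Y - slope * mean_X = 68.93 - (9.77 / 6.42) * 54.34 ~ -13.765
Y = slope * X + intercept. To avoid rounding drift from the rounded slope/intercept, evaluate the equivalent form Y = mean_Y + SD_Y * (X - mean_X) / SD_X at full precision:
Y = 68.93 + 9.77 * (66 - 54.34) / 6.42
Y = 68.93 + 9.77 * 11.66 / 6.42
Y = 68.93 + 113.9182 / 6.42
Y = 68.93 + 17.7443
Y = 86.6743

86.6743


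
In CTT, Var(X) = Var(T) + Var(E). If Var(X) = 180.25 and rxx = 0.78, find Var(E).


var_true = rxx * var_obs = 0.78 * 180.25 = 140.595
var_error = var_obs - var_true
var_error = 180.25 - 140.595
var_error = 39.655

39.655


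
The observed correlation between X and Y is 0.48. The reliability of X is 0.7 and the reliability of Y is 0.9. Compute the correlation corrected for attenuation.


r_corrected = rxy / sqrt(rxx * ryy)
= 0.48 / sqrt(0.7 * 0.9)
= 0.48 / sqrt(0.63)
= 0.48 / 0.793725
r_corrected = 0.6047

0.6047


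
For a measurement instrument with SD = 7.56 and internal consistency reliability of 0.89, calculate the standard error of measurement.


SEM = SD * sqrt(1 - rxx)
SEM = 7.56 * sqrt(1 - 0.89)
SEM = 7.56 * sqrt(0.11) = 7.56 * 0.331662
SEM = 2.5074

2.5074


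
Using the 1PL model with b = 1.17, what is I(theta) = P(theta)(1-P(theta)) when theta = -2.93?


P = 1/(1+exp(-(-2.93-1.17))) = 0.0163
I = P*(1-P) = 0.0163 * 0.9837
I = 0.016

0.016


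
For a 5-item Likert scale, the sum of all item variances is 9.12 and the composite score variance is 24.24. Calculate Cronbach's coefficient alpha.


alpha = (k/(k-1)) * (1 - sum(si^2)/s_total^2)
= (5/4) * (1 - 9.12/24.24)
alpha = 0.7797

0.7797


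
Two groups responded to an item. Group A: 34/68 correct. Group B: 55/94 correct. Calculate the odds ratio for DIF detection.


Odds_A = 34/34 = 1.0
Odds_B = 55/39 = 1.4103
OR = Odds_A / Odds_B = 1.0 / 1.4103
Exactly, OR = (34 * 39) / (34 * 55) = 1326 / 1870
OR = 0.7091

0.7091


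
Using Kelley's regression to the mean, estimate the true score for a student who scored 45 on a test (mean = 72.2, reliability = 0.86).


T_est = rxx * X + (1 - rxx) * mean
T_est = 0.86 * 45 + 0.14 * 72.2
T_est = 38.7 + 10.108
T_est = 48.808

48.808


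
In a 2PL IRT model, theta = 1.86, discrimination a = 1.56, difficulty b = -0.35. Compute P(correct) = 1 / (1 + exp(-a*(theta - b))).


a*(theta - b) = 1.56 * (1.86 - -0.35) = 3.4476
exp(-3.4476) = 0.0318
P = 1 / (1 + 0.0318)
P = 0.9692

0.9692


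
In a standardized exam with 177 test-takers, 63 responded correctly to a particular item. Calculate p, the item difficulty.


Item difficulty p = number correct / total examinees
p = 63 / 177
p = 0.3559

0.3559


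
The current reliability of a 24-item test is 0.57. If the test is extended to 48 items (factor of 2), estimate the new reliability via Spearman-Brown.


r_new = (n * rxx) / (1 + (n-1) * rxx)
r_new = (2 * 0.57) / (1 + 1 * 0.57)
r_new = 1.14 / 1.57
r_new = 0.7261

0.7261


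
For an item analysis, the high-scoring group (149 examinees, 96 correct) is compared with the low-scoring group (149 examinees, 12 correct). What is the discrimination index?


p_upper = 96/149 = 0.6443
p_lower = 12/149 = 0.0805
D = 0.6443 - 0.0805 = 0.5638

0.5638


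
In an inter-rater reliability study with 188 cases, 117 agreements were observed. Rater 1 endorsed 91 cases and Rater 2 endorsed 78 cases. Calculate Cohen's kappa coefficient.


P_o = 117/188 = 0.62234
P_e = (91*78 + 97*110) / 35344 = 0.502716
kappa = (P_o - P_e) / (1 - P_e)
kappa = (0.62234 - 0.502716) / (1 - 0.502716)
kappa = 0.2406

0.2406


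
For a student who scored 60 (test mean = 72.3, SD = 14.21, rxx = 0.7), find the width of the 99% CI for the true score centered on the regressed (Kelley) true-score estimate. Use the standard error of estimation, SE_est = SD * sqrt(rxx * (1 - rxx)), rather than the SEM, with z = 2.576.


True score estimate = 0.7*60 + 0.3*72.3 = 63.69
SE_est = SD * sqrt(rxx * (1 - rxx)) = 14.21 * sqrt(0.7 * 0.3) = 14.21 * sqrt(0.21) = 6.51184
CI = T_est +/- z * SE_est, so width = 2 * z * SE_est = 2 * 2.576 * 6.51184
Width = 33.549

33.549


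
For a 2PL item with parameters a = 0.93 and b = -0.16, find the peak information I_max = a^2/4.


For 2PL, max info at theta = b = -0.16
I_max = a^2 / 4 = 0.93^2 / 4
= 0.8649 / 4
I_max = 0.2162

0.2162


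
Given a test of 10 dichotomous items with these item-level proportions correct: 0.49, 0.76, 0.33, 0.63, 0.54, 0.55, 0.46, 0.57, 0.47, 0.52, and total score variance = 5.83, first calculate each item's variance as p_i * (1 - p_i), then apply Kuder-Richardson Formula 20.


For each item, compute p_i * q_i:
  Item 1: 0.49 * 0.51 = 0.2499
  Item 2: 0.76 * 0.24 = 0.1824
  Item 3: 0.33 * 0.67 = 0.2211
  Item 4: 0.63 * 0.37 = 0.2331
  Item 5: 0.54 * 0.46 = 0.2484
  Item 6: 0.55 * 0.45 = 0.2475
  Item 7: 0.46 * 0.54 = 0.2484
  Item 8: 0.57 * 0.43 = 0.2451
  Item 9: 0.47 * 0.53 = 0.2491
  Item 10: 0.52 * 0.48 = 0.2496
Sum(p_i * q_i) = 0.2499 + 0.1824 + 0.2211 + 0.2331 + 0.2484 + 0.2475 + 0.2484 + 0.2451 + 0.2491 + 0.2496 = 2.3746
KR-20 = (k/(k-1)) * (1 - Sum(p_i*q_i) / Var_total)
= (10/9) * (1 - 2.3746/5.83)
= 1.1111 * 0.5927
KR-20 = 0.6585

0.6585


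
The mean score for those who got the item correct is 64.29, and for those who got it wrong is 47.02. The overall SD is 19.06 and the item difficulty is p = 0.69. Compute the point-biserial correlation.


q = 1 - p = 0.31
rpb = ((M1 - M0) / SD) * sqrt(p * q)
rpb = ((64.29 - 47.02) / 19.06) * sqrt(0.69 * 0.31)
rpb = 0.4191

0.4191


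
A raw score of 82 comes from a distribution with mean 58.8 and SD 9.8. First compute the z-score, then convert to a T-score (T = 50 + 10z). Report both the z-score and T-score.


z = (X - mean) / SD = (82 - 58.8) / 9.8
z = 23.2 / 9.8
z = 2.3673
T-score = T = 50 + 10z
Carry z at full precision (z = 23.2 / 9.8) into the conversion:
T-score = 50 + 10 * (23.2 / 9.8) = 50 + 232 / 9.8
T-score = 50 + 23.6735
T-score = 73.6735

73.6735


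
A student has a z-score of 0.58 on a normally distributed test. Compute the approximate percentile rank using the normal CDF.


CDF(z) = 0.5 * (1 + erf(z/sqrt(2)))
erf(0.4101) = 0.4381
CDF = 0.719
Percentile rank = 0.719 * 100 = 71.9

71.9


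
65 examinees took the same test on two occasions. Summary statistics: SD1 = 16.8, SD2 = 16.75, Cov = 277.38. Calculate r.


r = cov(X,Y) / (SD_X * SD_Y)
r = 277.38 / (16.8 * 16.75)
r = 277.38 / 281.4
r = 0.9857

0.9857


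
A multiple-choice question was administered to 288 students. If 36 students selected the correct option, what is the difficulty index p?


Item difficulty p = number correct / total examinees
p = 36 / 288
p = 0.125

0.125


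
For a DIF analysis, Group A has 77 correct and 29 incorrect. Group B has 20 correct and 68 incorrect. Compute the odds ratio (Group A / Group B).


Odds_A = 77/29 = 2.6552
Odds_B = 20/68 = 0.2941
OR = Odds_A / Odds_B = 2.6552 / 0.2941
Exactly, OR = (77 * 68) / (29 * 20) = 5236 / 580
OR = 9.0276

9.0276


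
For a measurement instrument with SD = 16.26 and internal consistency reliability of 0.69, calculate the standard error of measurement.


SEM = SD * sqrt(1 - rxx)
SEM = 16.26 * sqrt(1 - 0.69)
SEM = 16.26 * sqrt(0.31) = 16.26 * 0.556776
SEM = 9.0532

9.0532


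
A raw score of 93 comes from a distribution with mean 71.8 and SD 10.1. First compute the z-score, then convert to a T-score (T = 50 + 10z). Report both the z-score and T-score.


z = (X - mean) / SD = (93 - 71.8) / 10.1
z = 21.2 / 10.1
z = 2.099
T-score = T = 50 + 10z
Carry z at full precision (z = 21.2 / 10.1) into the conversion:
T-score = 50 + 10 * (21.2 / 10.1) = 50 + 212 / 10.1
T-score = 50 + 20.9901
T-score = 70.9901

70.9901


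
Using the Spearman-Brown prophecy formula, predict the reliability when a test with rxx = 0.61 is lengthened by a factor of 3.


r_new = (n * rxx) / (1 + (n-1) * rxx)
r_new = (3 * 0.61) / (1 + 2 * 0.61)
r_new = 1.83 / 2.22
r_new = 0.8243

0.8243


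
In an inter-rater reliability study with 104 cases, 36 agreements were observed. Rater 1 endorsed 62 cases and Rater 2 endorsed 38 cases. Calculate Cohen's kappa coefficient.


P_o = 36/104 = 0.346154
P_e = (62*38 + 42*66) / 10816 = 0.474112
kappa = (P_o - P_e) / (1 - P_e)
kappa = (0.346154 - 0.474112) / (1 - 0.474112)
kappa = -0.2433

-0.2433


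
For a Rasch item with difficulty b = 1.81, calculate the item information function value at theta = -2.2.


P = 1/(1+exp(-(-2.2-1.81))) = 0.0178
I = P*(1-P) = 0.0178 * 0.9822
I = 0.0175

0.0175


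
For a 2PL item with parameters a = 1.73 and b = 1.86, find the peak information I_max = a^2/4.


For 2PL, max info at theta = b = 1.86
I_max = a^2 / 4 = 1.73^2 / 4
= 2.9929 / 4
I_max = 0.7482

0.7482


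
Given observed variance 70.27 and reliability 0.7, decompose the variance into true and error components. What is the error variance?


var_true = rxx * var_obs = 0.7 * 70.27 = 49.189
var_error = var_obs - var_true
var_error = 70.27 - 49.189
var_error = 21.081

21.081


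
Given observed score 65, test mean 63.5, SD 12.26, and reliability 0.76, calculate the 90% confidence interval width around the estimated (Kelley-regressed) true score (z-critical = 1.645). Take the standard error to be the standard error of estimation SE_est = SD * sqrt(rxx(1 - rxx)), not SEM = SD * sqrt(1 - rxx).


True score estimate = 0.76*65 + 0.24*63.5 = 64.64
SE_est = SD * sqrt(rxx * (1 - rxx)) = 12.26 * sqrt(0.76 * 0.24) = 12.26 * sqrt(0.1824) = 5.236039
CI = T_est +/- z * SE_est, so width = 2 * z * SE_est = 2 * 1.645 * 5.236039
Width = 17.2266

17.2266


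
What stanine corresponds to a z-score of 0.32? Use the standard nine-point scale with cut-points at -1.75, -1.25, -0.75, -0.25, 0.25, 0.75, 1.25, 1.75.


Stanine boundaries: [-1.75, -1.25, -0.75, -0.25, 0.25, 0.75, 1.25, 1.75]
z = 0.32
Check each boundary:
  z >= -1.75 -> could be stanine 2
  z >= -1.25 -> could be stanine 3
  z >= -0.75 -> could be stanine 4
  z >= -0.25 -> could be stanine 5
  z >= 0.25 -> could be stanine 6
  z < 0.75
  z < 1.25
  z < 1.75
Highest qualifying boundary gives stanine = 6

6


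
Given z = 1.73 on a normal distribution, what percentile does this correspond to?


CDF(z) = 0.5 * (1 + erf(z/sqrt(2)))
erf(1.2233) = 0.9164
CDF = 0.9582
Percentile rank = 0.9582 * 100 = 95.82

95.82


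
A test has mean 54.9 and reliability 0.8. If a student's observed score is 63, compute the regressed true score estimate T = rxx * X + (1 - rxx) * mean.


T_est = rxx * X + (1 - rxx) * mean
T_est = 0.8 * 63 + 0.2 * 54.9
T_est = 50.4 + 10.98
T_est = 61.38

61.38


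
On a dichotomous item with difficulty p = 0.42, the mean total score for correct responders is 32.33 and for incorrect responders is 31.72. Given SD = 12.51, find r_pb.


q = 1 - p = 0.58
rpb = ((M1 - M0) / SD) * sqrt(p * q)
rpb = ((32.33 - 31.72) / 12.51) * sqrt(0.42 * 0.58)
rpb = 0.0241

0.0241


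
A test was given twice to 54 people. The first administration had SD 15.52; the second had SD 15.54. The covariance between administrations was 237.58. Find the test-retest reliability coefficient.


r = cov(X,Y) / (SD_X * SD_Y)
r = 237.58 / (15.52 * 15.54)
r = 237.58 / 241.1808
r = 0.9851

0.9851


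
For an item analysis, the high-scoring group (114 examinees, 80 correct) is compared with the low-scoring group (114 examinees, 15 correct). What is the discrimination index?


p_upper = 80/114 = 0.7018
p_lower = 15/114 = 0.1316
D = 0.7018 - 0.1316 = 0.5702

0.5702


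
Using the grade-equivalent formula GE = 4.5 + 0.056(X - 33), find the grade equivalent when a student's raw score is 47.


raw - median = 47 - 33 = 14
slope * diff = 0.056 * 14 = 0.784
GE = 4.5 + 0.784
GE = 5.284

5.284


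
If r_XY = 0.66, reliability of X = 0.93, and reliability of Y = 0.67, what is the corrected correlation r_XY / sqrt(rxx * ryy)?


r_corrected = rxy / sqrt(rxx * ryy)
= 0.66 / sqrt(0.93 * 0.67)
= 0.66 / sqrt(0.6231)
= 0.66 / 0.789367
r_corrected = 0.8361

0.8361


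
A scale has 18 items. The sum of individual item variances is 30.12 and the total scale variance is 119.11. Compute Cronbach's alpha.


alpha = (k/(k-1)) * (1 - sum(si^2)/s_total^2)
= (18/17) * (1 - 30.12/119.11)
alpha = 0.7911

0.7911


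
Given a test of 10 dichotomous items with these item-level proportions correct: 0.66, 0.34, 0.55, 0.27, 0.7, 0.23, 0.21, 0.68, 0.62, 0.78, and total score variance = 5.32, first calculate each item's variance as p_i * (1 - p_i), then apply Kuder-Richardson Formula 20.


For each item, compute p_i * q_i:
  Item 1: 0.66 * 0.34 = 0.2244
  Item 2: 0.34 * 0.66 = 0.2244
  Item 3: 0.55 * 0.45 = 0.2475
  Item 4: 0.27 * 0.73 = 0.1971
  Item 5: 0.7 * 0.3 = 0.21
  Item 6: 0.23 * 0.77 = 0.1771
  Item 7: 0.21 * 0.79 = 0.1659
  Item 8: 0.68 * 0.32 = 0.2176
  Item 9: 0.62 * 0.38 = 0.2356
  Item 10: 0.78 * 0.22 = 0.1716
Sum(p_i * q_i) = 0.2244 + 0.2244 + 0.2475 + 0.1971 + 0.21 + 0.1771 + 0.1659 + 0.2176 + 0.2356 + 0.1716 = 2.0712
KR-20 = (k/(k-1)) * (1 - Sum(p_i*q_i) / Var_total)
= (10/9) * (1 - 2.0712/5.32)
= 1.1111 * 0.6107
KR-20 = 0.6785

0.6785


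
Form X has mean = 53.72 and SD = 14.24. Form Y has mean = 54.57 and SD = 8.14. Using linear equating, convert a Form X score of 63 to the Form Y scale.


slope = SD_Y / SD_X = 8.14 / 14.24 ~ 0.5716
intercept = mean_Y - slope * mean_X = 54.57 - (8.14 / 14.24) * 53.72 ~ 23.8621
Y = slope * X + intercept. To avoid rounding drift from the rounded slope/intercept, evaluate the equivalent form Y = mean_Y + SD_Y * (X - mean_X) / SD_X at full precision:
Y = 54.57 + 8.14 * (63 - 53.72) / 14.24
Y = 54.57 + 8.14 * 9.28 / 14.24
Y = 54.57 + 75.5392 / 14.24
Y = 54.57 + 5.3047
Y = 59.8747

59.8747


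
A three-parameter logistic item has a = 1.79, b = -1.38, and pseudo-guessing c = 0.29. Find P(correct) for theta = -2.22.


logit = 1.79*(-2.22 - -1.38) = -1.5036
P* = 1/(1 + exp(--1.5036)) = 0.1819
P = 0.29 + (1 - 0.29) * 0.1819
P = 0.4191

0.4191


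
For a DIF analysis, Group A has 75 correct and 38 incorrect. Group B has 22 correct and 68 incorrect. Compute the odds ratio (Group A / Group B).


Odds_A = 75/38 = 1.9737
Odds_B = 22/68 = 0.3235
OR = Odds_A / Odds_B = 1.9737 / 0.3235
Exactly, OR = (75 * 68) / (38 * 22) = 5100 / 836
OR = 6.1005

6.1005


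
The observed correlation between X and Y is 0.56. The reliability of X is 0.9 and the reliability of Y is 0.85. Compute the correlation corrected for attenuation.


r_corrected = rxy / sqrt(rxx * ryy)
= 0.56 / sqrt(0.9 * 0.85)
= 0.56 / sqrt(0.765)
= 0.56 / 0.874643
r_corrected = 0.6403

0.6403


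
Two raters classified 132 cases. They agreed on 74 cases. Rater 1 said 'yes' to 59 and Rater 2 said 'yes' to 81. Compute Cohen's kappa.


P_o = 74/132 = 0.560606
P_e = (59*81 + 73*51) / 17424 = 0.487948
kappa = (P_o - P_e) / (1 - P_e)
kappa = (0.560606 - 0.487948) / (1 - 0.487948)
kappa = 0.1419

0.1419


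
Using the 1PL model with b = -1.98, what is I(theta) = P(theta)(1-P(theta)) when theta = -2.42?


P = 1/(1+exp(-(-2.42--1.98))) = 0.3917
I = P*(1-P) = 0.3917 * 0.6083
I = 0.2383

0.2383


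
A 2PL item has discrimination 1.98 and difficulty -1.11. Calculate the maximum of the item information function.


For 2PL, max info at theta = b = -1.11
I_max = a^2 / 4 = 1.98^2 / 4
= 3.9204 / 4
I_max = 0.9801

0.9801


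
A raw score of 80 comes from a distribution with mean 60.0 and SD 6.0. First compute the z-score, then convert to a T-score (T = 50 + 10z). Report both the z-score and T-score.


z = (X - mean) / SD = (80 - 60.0) / 6.0
z = 20.0 / 6.0
z = 3.3333
T-score = T = 50 + 10z
Carry z at full precision (z = 20.0 / 6.0) into the conversion:
T-score = 50 + 10 * (20.0 / 6.0) = 50 + 200 / 6.0
T-score = 50 + 33.3333
T-score = 83.3333

83.3333


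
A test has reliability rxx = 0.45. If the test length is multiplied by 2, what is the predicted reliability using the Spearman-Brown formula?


r_new = (n * rxx) / (1 + (n-1) * rxx)
r_new = (2 * 0.45) / (1 + 1 * 0.45)
r_new = 0.9 / 1.45
r_new = 0.6207

0.6207


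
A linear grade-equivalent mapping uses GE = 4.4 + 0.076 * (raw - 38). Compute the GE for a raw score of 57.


raw - median = 57 - 38 = 19
slope * diff = 0.076 * 19 = 1.444
GE = 4.4 + 1.444
GE = 5.844

5.844


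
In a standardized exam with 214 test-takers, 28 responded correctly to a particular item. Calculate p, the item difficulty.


Item difficulty p = number correct / total examinees
p = 28 / 214
p = 0.1308

0.1308


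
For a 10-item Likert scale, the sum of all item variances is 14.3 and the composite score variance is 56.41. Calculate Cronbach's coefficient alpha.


alpha = (k/(k-1)) * (1 - sum(si^2)/s_total^2)
= (10/9) * (1 - 14.3/56.41)
alpha = 0.8294

0.8294


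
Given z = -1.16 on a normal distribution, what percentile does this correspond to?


CDF(z) = 0.5 * (1 + erf(z/sqrt(2)))
erf(-0.8202) = -0.754
CDF = 0.123
Percentile rank = 0.123 * 100 = 12.3

12.3


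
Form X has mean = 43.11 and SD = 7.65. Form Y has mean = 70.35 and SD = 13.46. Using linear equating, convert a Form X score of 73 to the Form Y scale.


slope = SD_Y / SD_X = 13.46 / 7.65 ~ 1.7595
intercept = mean_Y - slope * mean_X = 70.35 - (13.46 / 7.65) * 43.11 ~ -5.5011
Y = slope * X + intercept. To avoid rounding drift from the rounded slope/intercept, evaluate the equivalent form Y = mean_Y + SD_Y * (X - mean_X) / SD_X at full precision:
Y = 70.35 + 13.46 * (73 - 43.11) / 7.65
Y = 70.35 + 13.46 * 29.89 / 7.65
Y = 70.35 + 402.3194 / 7.65
Y = 70.35 + 52.5908
Y = 122.9408

122.9408


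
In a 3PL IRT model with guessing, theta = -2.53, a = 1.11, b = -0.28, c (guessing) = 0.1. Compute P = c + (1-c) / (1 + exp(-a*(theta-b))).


logit = 1.11*(-2.53 - -0.28) = -2.4975
P* = 1/(1 + exp(--2.4975)) = 0.076
P = 0.1 + (1 - 0.1) * 0.076
P = 0.1684

0.1684


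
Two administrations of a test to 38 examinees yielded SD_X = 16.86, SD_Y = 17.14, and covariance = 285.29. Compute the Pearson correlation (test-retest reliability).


r = cov(X,Y) / (SD_X * SD_Y)
r = 285.29 / (16.86 * 17.14)
r = 285.29 / 288.9804
r = 0.9872

0.9872


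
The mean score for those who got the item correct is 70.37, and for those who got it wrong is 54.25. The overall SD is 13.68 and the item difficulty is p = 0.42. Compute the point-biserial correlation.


q = 1 - p = 0.58
rpb = ((M1 - M0) / SD) * sqrt(p * q)
rpb = ((70.37 - 54.25) / 13.68) * sqrt(0.42 * 0.58)
rpb = 0.5816

0.5816


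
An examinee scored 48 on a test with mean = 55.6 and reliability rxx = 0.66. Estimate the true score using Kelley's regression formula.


T_est = rxx * X + (1 - rxx) * mean
T_est = 0.66 * 48 + 0.34 * 55.6
T_est = 31.68 + 18.904
T_est = 50.584

50.584


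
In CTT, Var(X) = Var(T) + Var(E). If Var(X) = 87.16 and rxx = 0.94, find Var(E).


var_true = rxx * var_obs = 0.94 * 87.16 = 81.9304
var_error = var_obs - var_true
var_error = 87.16 - 81.9304
var_error = 5.2296

5.2296


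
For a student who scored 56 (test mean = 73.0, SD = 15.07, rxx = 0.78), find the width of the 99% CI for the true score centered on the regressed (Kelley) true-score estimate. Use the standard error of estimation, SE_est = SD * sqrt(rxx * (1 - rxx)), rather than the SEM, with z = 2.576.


True score estimate = 0.78*56 + 0.22*73.0 = 59.74
SE_est = SD * sqrt(rxx * (1 - rxx)) = 15.07 * sqrt(0.78 * 0.22) = 15.07 * sqrt(0.1716) = 6.242692
CI = T_est +/- z * SE_est, so width = 2 * z * SE_est = 2 * 2.576 * 6.242692
Width = 32.1623

32.1623


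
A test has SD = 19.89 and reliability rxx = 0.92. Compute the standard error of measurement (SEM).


SEM = SD * sqrt(1 - rxx)
SEM = 19.89 * sqrt(1 - 0.92)
SEM = 19.89 * sqrt(0.08) = 19.89 * 0.282843
SEM = 5.6257

5.6257


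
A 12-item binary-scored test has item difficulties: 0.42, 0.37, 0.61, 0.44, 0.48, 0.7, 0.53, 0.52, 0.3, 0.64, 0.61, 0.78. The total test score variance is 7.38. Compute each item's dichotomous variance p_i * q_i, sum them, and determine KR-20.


For each item, compute p_i * q_i:
  Item 1: 0.42 * 0.58 = 0.2436
  Item 2: 0.37 * 0.63 = 0.2331
  Item 3: 0.61 * 0.39 = 0.2379
  Item 4: 0.44 * 0.56 = 0.2464
  Item 5: 0.48 * 0.52 = 0.2496
  Item 6: 0.7 * 0.3 = 0.21
  Item 7: 0.53 * 0.47 = 0.2491
  Item 8: 0.52 * 0.48 = 0.2496
  Item 9: 0.3 * 0.7 = 0.21
  Item 10: 0.64 * 0.36 = 0.2304
  Item 11: 0.61 * 0.39 = 0.2379
  Item 12: 0.78 * 0.22 = 0.1716
Sum(p_i * q_i) = 0.2436 + 0.2331 + 0.2379 + 0.2464 + 0.2496 + 0.21 + 0.2491 + 0.2496 + 0.21 + 0.2304 + 0.2379 + 0.1716 = 2.7692
KR-20 = (k/(k-1)) * (1 - Sum(p_i*q_i) / Var_total)
= (12/11) * (1 - 2.7692/7.38)
= 1.0909 * 0.6248
KR-20 = 0.6816

0.6816


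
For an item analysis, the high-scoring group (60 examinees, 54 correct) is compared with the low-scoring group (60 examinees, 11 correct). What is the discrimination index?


p_upper = 54/60 = 0.9
p_lower = 11/60 = 0.1833
D = 0.9 - 0.1833 = 0.7167

0.7167


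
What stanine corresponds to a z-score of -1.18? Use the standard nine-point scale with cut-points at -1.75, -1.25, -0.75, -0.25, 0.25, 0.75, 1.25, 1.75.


Stanine boundaries: [-1.75, -1.25, -0.75, -0.25, 0.25, 0.75, 1.25, 1.75]
z = -1.18
Check each boundary:
  z >= -1.75 -> could be stanine 2
  z >= -1.25 -> could be stanine 3
  z < -0.75
  z < -0.25
  z < 0.25
  z < 0.75
  z < 1.25
  z < 1.75
Highest qualifying boundary gives stanine = 3

3


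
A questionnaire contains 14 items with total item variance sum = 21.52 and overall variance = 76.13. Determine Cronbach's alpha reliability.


alpha = (k/(k-1)) * (1 - sum(si^2)/s_total^2)
= (14/13) * (1 - 21.52/76.13)
alpha = 0.7725

0.7725


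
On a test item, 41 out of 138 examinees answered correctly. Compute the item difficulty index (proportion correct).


Item difficulty p = number correct / total examinees
p = 41 / 138
p = 0.2971

0.2971


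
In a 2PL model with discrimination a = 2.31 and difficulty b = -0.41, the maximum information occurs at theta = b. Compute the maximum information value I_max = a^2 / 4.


For 2PL, max info at theta = b = -0.41
I_max = a^2 / 4 = 2.31^2 / 4
= 5.3361 / 4
I_max = 1.334

1.334


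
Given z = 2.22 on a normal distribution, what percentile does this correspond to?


CDF(z) = 0.5 * (1 + erf(z/sqrt(2)))
erf(1.5698) = 0.9736
CDF = 0.9868
Percentile rank = 0.9868 * 100 = 98.68

98.68


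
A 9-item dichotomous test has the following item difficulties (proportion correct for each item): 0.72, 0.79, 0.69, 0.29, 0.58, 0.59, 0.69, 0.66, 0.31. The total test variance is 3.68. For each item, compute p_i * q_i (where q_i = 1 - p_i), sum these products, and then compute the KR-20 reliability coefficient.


For each item, compute p_i * q_i:
  Item 1: 0.72 * 0.28 = 0.2016
  Item 2: 0.79 * 0.21 = 0.1659
  Item 3: 0.69 * 0.31 = 0.2139
  Item 4: 0.29 * 0.71 = 0.2059
  Item 5: 0.58 * 0.42 = 0.2436
  Item 6: 0.59 * 0.41 = 0.2419
  Item 7: 0.69 * 0.31 = 0.2139
  Item 8: 0.66 * 0.34 = 0.2244
  Item 9: 0.31 * 0.69 = 0.2139
Sum(p_i * q_i) = 0.2016 + 0.1659 + 0.2139 + 0.2059 + 0.2436 + 0.2419 + 0.2139 + 0.2244 + 0.2139 = 1.925
KR-20 = (k/(k-1)) * (1 - Sum(p_i*q_i) / Var_total)
= (9/8) * (1 - 1.925/3.68)
= 1.125 * 0.4769
KR-20 = 0.5365

0.5365


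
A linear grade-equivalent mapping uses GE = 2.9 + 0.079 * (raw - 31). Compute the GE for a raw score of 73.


raw - median = 73 - 31 = 42
slope * diff = 0.079 * 42 = 3.318
GE = 2.9 + 3.318
GE = 6.218

6.218


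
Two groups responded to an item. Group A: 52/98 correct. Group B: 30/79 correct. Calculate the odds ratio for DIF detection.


Odds_A = 52/46 = 1.1304
Odds_B = 30/49 = 0.6122
OR = Odds_A / Odds_B = 1.1304 / 0.6122
Exactly, OR = (52 * 49) / (46 * 30) = 2548 / 1380
OR = 1.8464

1.8464


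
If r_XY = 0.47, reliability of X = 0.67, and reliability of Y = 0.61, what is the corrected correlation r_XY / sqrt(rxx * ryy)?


r_corrected = rxy / sqrt(rxx * ryy)
= 0.47 / sqrt(0.67 * 0.61)
= 0.47 / sqrt(0.4087)
= 0.47 / 0.639296
r_corrected = 0.7352

0.7352


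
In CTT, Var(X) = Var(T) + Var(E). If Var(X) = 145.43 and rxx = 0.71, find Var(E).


var_true = rxx * var_obs = 0.71 * 145.43 = 103.2553
var_error = var_obs - var_true
var_error = 145.43 - 103.2553
var_error = 42.1747

42.1747


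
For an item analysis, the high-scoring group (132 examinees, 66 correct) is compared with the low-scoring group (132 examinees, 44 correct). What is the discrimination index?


p_upper = 66/132 = 0.5
p_lower = 44/132 = 0.3333
D = 0.5 - 0.3333 = 0.1667

0.1667


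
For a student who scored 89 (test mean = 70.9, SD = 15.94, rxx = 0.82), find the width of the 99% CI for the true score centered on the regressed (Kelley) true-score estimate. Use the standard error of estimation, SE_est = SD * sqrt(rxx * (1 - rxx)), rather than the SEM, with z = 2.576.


True score estimate = 0.82*89 + 0.18*70.9 = 85.742
SE_est = SD * sqrt(rxx * (1 - rxx)) = 15.94 * sqrt(0.82 * 0.18) = 15.94 * sqrt(0.1476) = 6.123948
CI = T_est +/- z * SE_est, so width = 2 * z * SE_est = 2 * 2.576 * 6.123948
Width = 31.5506

31.5506


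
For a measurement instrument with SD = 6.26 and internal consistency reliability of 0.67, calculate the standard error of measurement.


SEM = SD * sqrt(1 - rxx)
SEM = 6.26 * sqrt(1 - 0.67)
SEM = 6.26 * sqrt(0.33) = 6.26 * 0.574456
SEM = 3.5961

3.5961


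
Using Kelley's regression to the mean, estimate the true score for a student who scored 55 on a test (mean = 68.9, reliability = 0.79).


T_est = rxx * X + (1 - rxx) * mean
T_est = 0.79 * 55 + 0.21 * 68.9
T_est = 43.45 + 14.469
T_est = 57.919

57.919


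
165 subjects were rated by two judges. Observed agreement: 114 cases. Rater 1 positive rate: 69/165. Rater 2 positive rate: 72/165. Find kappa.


P_o = 114/165 = 0.690909
P_e = (69*72 + 96*93) / 27225 = 0.510413
kappa = (P_o - P_e) / (1 - P_e)
kappa = (0.690909 - 0.510413) / (1 - 0.510413)
kappa = 0.3687

0.3687


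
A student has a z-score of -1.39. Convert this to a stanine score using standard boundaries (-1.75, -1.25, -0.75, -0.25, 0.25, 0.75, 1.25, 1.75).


Stanine boundaries: [-1.75, -1.25, -0.75, -0.25, 0.25, 0.75, 1.25, 1.75]
z = -1.39
Check each boundary:
  z >= -1.75 -> could be stanine 2
  z < -1.25
  z < -0.75
  z < -0.25
  z < 0.25
  z < 0.75
  z < 1.25
  z < 1.75
Highest qualifying boundary gives stanine = 2

2


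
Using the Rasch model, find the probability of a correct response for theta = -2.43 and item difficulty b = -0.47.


theta - b = -2.43 - -0.47 = -1.96
exp(-(theta - b)) = exp(1.96) = 7.0993
P = 1 / (1 + 7.0993)
P = 0.1235

0.1235


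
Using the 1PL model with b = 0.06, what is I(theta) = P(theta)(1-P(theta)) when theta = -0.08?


P = 1/(1+exp(-(-0.08-0.06))) = 0.4651
I = P*(1-P) = 0.4651 * 0.5349
I = 0.2488

0.2488


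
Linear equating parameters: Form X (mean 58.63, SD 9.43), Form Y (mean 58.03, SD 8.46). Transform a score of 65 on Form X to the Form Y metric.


slope = SD_Y / SD_X = 8.46 / 9.43 ~ 0.8971
intercept = mean_Y - slope * mean_X = 58.03 - (8.46 / 9.43) * 58.63 ~ 5.4309
Y = slope * X + intercept. To avoid rounding drift from the rounded slope/intercept, evaluate the equivalent form Y = mean_Y + SD_Y * (X - mean_X) / SD_X at full precision:
Y = 58.03 + 8.46 * (65 - 58.63) / 9.43
Y = 58.03 + 8.46 * 6.37 / 9.43
Y = 58.03 + 53.8902 / 9.43
Y = 58.03 + 5.7148
Y = 63.7448

63.7448


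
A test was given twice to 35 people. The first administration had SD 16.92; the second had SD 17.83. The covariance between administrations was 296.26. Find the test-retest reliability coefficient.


r = cov(X,Y) / (SD_X * SD_Y)
r = 296.26 / (16.92 * 17.83)
r = 296.26 / 301.6836
r = 0.982

0.982


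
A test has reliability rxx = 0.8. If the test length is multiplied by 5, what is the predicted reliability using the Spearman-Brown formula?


r_new = (n * rxx) / (1 + (n-1) * rxx)
r_new = (5 * 0.8) / (1 + 4 * 0.8)
r_new = 4.0 / 4.2
r_new = 0.9524

0.9524


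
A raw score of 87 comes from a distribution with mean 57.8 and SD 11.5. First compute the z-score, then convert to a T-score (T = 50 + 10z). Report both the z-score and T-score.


z = (X - mean) / SD = (87 - 57.8) / 11.5
z = 29.2 / 11.5
z = 2.5391
T-score = T = 50 + 10z
Carry z at full precision (z = 29.2 / 11.5) into the conversion:
T-score = 50 + 10 * (29.2 / 11.5) = 50 + 292 / 11.5
T-score = 50 + 25.3913
T-score = 75.3913

75.3913


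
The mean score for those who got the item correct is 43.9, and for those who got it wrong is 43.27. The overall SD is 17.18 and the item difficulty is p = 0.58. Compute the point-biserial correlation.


q = 1 - p = 0.42
rpb = ((M1 - M0) / SD) * sqrt(p * q)
rpb = ((43.9 - 43.27) / 17.18) * sqrt(0.58 * 0.42)
rpb = 0.0181

0.0181


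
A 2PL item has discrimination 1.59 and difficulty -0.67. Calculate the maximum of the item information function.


For 2PL, max info at theta = b = -0.67
I_max = a^2 / 4 = 1.59^2 / 4
= 2.5281 / 4
I_max = 0.632

0.632


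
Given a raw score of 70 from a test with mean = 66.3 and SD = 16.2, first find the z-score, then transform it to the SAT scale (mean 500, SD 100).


z = (X - mean) / SD = (70 - 66.3) / 16.2
z = 3.7 / 16.2
z = 0.2284
SAT-scale = SAT = 500 + 100z
Carry z at full precision (z = 3.7 / 16.2) into the conversion:
SAT-scale = 500 + 100 * (3.7 / 16.2) = 500 + 370 / 16.2
SAT-scale = 500 + 22.8395
SAT-scale = 522.8395

522.8395


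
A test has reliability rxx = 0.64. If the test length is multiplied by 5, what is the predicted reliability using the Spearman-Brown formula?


r_new = (n * rxx) / (1 + (n-1) * rxx)
r_new = (5 * 0.64) / (1 + 4 * 0.64)
r_new = 3.2 / 3.56
r_new = 0.8989

0.8989


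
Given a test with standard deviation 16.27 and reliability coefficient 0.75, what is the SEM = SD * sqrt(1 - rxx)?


SEM = SD * sqrt(1 - rxx)
SEM = 16.27 * sqrt(1 - 0.75)
SEM = 16.27 * sqrt(0.25) = 16.27 * 0.5
SEM = 8.135

8.135


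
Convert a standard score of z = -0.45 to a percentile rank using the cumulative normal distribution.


CDF(z) = 0.5 * (1 + erf(z/sqrt(2)))
erf(-0.3182) = -0.3473
CDF = 0.3264
Percentile rank = 0.3264 * 100 = 32.64

32.64


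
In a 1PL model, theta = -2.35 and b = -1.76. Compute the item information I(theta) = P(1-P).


P = 1/(1+exp(-(-2.35--1.76))) = 0.3566
I = P*(1-P) = 0.3566 * 0.6434
I = 0.2294

0.2294


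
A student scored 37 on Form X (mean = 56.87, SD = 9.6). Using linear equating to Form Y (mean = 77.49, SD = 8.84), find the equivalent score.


slope = SD_Y / SD_X = 8.84 / 9.6 ~ 0.9208
intercept = mean_Y - slope * mean_X = 77.49 - (8.84 / 9.6) * 56.87 ~ 25.1222
Y = slope * X + intercept. To avoid rounding drift from the rounded slope/intercept, evaluate the equivalent form Y = mean_Y + SD_Y * (X - mean_X) / SD_X at full precision:
Y = 77.49 + 8.84 * (37 - 56.87) / 9.6
Y = 77.49 - 8.84 * 19.87 / 9.6
Y = 77.49 - 175.6508 / 9.6
Y = 77.49 - 18.297
Y = 59.193

59.193


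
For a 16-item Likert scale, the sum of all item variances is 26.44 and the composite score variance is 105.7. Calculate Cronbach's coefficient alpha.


alpha = (k/(k-1)) * (1 - sum(si^2)/s_total^2)
= (16/15) * (1 - 26.44/105.7)
alpha = 0.7998

0.7998


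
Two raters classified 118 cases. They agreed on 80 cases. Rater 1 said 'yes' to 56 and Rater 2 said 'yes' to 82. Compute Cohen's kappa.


P_o = 80/118 = 0.677966
P_e = (56*82 + 62*36) / 13924 = 0.490089
kappa = (P_o - P_e) / (1 - P_e)
kappa = (0.677966 - 0.490089) / (1 - 0.490089)
kappa = 0.3685

0.3685


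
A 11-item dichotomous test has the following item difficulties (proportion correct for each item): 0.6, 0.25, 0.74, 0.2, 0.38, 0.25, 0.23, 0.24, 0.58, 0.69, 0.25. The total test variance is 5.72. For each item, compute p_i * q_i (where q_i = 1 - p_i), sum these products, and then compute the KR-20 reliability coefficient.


For each item, compute p_i * q_i:
  Item 1: 0.6 * 0.4 = 0.24
  Item 2: 0.25 * 0.75 = 0.1875
  Item 3: 0.74 * 0.26 = 0.1924
  Item 4: 0.2 * 0.8 = 0.16
  Item 5: 0.38 * 0.62 = 0.2356
  Item 6: 0.25 * 0.75 = 0.1875
  Item 7: 0.23 * 0.77 = 0.1771
  Item 8: 0.24 * 0.76 = 0.1824
  Item 9: 0.58 * 0.42 = 0.2436
  Item 10: 0.69 * 0.31 = 0.2139
  Item 11: 0.25 * 0.75 = 0.1875
Sum(p_i * q_i) = 0.24 + 0.1875 + 0.1924 + 0.16 + 0.2356 + 0.1875 + 0.1771 + 0.1824 + 0.2436 + 0.2139 + 0.1875 = 2.2075
KR-20 = (k/(k-1)) * (1 - Sum(p_i*q_i) / Var_total)
= (11/10) * (1 - 2.2075/5.72)
= 1.1 * 0.6141
KR-20 = 0.6755

0.6755
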